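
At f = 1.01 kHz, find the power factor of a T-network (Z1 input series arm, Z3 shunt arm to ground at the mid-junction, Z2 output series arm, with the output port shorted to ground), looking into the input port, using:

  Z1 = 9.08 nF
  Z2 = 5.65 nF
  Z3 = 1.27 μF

Step 1 — Angular frequency: ω = 2π·f = 2π·1010 = 6346 rad/s.
Step 2 — Component impedances:
  Z1: Z = 1/(jωC) = -j/(ω·C) = 0 - j1.735e+04 Ω
  Z2: Z = 1/(jωC) = -j/(ω·C) = 0 - j2.789e+04 Ω
  Z3: Z = 1/(jωC) = -j/(ω·C) = 0 - j124.1 Ω
Step 3 — With the output port shorted to ground, the output series arm Z2 runs from the junction to ground; the shunt arm Z3 also runs from the junction to ground. They appear in parallel: Z3 || Z2 = 0 - j123.5 Ω.
Step 4 — Series with input arm Z1: Z_in = Z1 + (Z3 || Z2) = 0 - j1.748e+04 Ω = 1.748e+04∠-90.0° Ω.
Step 5 — Power factor: PF = cos(φ) = Re(Z)/|Z| = 0/1.748e+04 = 0.
Step 6 — Type: Im(Z) = -1.748e+04 ⇒ leading (phase φ = -90.0°).

PF = 0 (leading, φ = -90.0°)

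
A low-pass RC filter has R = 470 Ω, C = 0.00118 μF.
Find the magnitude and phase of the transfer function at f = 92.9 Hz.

Step 1 — Angular frequency: ω = 2π·92.9 = 583.7 rad/s.
Step 2 — Transfer function: H(jω) = 1/(1 + jωRC).
Step 3 — Denominator: 1 + jωRC = 1 + j·583.7·470·1.18e-09 = 1 + j0.0003237.
Step 4 — H = 1 - j0.0003237.
Step 5 — Magnitude: |H| = 1 (-0.0 dB); phase: φ = -0.0°.

|H| = 1 (-0.0 dB), φ = -0.0°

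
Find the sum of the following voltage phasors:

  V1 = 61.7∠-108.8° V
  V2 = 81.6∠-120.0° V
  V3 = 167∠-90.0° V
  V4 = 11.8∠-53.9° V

Step 1 — Convert each phasor to rectangular form:
  V1 = 61.7·(cos(-108.8°) + j·sin(-108.8°)) = -19.88 - j58.41 V
  V2 = 81.6·(cos(-120.0°) + j·sin(-120.0°)) = -40.8 - j70.67 V
  V3 = 167·(cos(-90.0°) + j·sin(-90.0°)) = 0 - j167 V
  V4 = 11.8·(cos(-53.9°) + j·sin(-53.9°)) = 6.953 - j9.534 V
Step 2 — Sum components: V_total = -53.73 - j305.6 V.
Step 3 — Convert to polar: |V_total| = 310.3 V, ∠V_total = -100.0°.

V_total = 310.3∠-100.0° V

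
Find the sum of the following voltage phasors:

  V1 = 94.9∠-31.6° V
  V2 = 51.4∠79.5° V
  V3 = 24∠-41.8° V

Step 1 — Convert each phasor to rectangular form:
  V1 = 94.9·(cos(-31.6°) + j·sin(-31.6°)) = 80.83 - j49.73 V
  V2 = 51.4·(cos(79.5°) + j·sin(79.5°)) = 9.367 + j50.54 V
  V3 = 24·(cos(-41.8°) + j·sin(-41.8°)) = 17.89 - j16 V
Step 2 — Sum components: V_total = 108.1 - j15.18 V.
Step 3 — Convert to polar: |V_total| = 109.1 V, ∠V_total = -8.0°.

V_total = 109.1∠-8.0° V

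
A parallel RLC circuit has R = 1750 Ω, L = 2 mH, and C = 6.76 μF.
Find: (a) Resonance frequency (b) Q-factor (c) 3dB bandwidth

Step 1 — Resonance: ω₀ = 1/√(LC) = 1/√(0.002·6.76e-06) = 8600 rad/s.
Step 2 — f₀ = ω₀/(2π) = 1369 Hz.
Step 3 — Parallel Q: Q = R/(ω₀L) = 1750/(8600·0.002) = 101.7.
Step 4 — Bandwidth: Δω = ω₀/Q = 84.53 rad/s; BW = Δω/(2π) = 13.45 Hz.

(a) f₀ = 1369 Hz  (b) Q = 101.7  (c) BW = 13.45 Hz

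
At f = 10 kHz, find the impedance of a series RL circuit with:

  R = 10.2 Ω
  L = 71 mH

Step 1 — Angular frequency: ω = 2π·f = 2π·1e+04 = 6.283e+04 rad/s.
Step 2 — Component impedances:
  R: Z = R = 10.2 Ω
  L: Z = jωL = j·6.283e+04·0.071 = 0 + j4461 Ω
Step 3 — Series combination: Z_total = R + L = 10.2 + j4461 Ω = 4461∠89.9° Ω.

Z = 10.2 + j4461 Ω = 4461∠89.9° Ω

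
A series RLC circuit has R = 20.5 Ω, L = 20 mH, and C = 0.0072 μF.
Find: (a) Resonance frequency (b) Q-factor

Step 1 — Resonance condition Im(Z)=0 gives ω₀ = 1/√(LC).
Step 2 — ω₀ = 1/√(0.02·7.2e-09) = 8.333e+04 rad/s.
Step 3 — f₀ = ω₀/(2π) = 1.326e+04 Hz.
Step 4 — Series Q: Q = ω₀L/R = 8.333e+04·0.02/20.5 = 81.3.

(a) f₀ = 1.326e+04 Hz  (b) Q = 81.3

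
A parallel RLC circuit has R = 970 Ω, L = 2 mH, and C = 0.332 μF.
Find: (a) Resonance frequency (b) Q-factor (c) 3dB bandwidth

Step 1 — Resonance: ω₀ = 1/√(LC) = 1/√(0.002·3.32e-07) = 3.881e+04 rad/s.
Step 2 — f₀ = ω₀/(2π) = 6176 Hz.
Step 3 — Parallel Q: Q = R/(ω₀L) = 970/(3.881e+04·0.002) = 12.5.
Step 4 — Bandwidth: Δω = ω₀/Q = 3105 rad/s; BW = Δω/(2π) = 494.2 Hz.

(a) f₀ = 6176 Hz  (b) Q = 12.5  (c) BW = 494.2 Hz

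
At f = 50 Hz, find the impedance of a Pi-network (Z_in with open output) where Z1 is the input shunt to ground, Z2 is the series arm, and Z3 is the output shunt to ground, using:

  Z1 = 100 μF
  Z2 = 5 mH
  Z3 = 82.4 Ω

Step 1 — Angular frequency: ω = 2π·f = 2π·50 = 314.2 rad/s.
Step 2 — Component impedances:
  Z1: Z = 1/(jωC) = -j/(ω·C) = 0 - j31.83 Ω
  Z2: Z = jωL = j·314.2·0.005 = 0 + j1.571 Ω
  Z3: Z = R = 82.4 Ω
Step 3 — With open output, the series arm Z2 and the output shunt Z3 appear in series to ground: Z2 + Z3 = 82.4 + j1.571 Ω.
Step 4 — Parallel with input shunt Z1: Z_in = Z1 || (Z2 + Z3) = 10.84 - j27.85 Ω = 29.89∠-68.7° Ω.

Z = 10.84 - j27.85 Ω = 29.89∠-68.7° Ω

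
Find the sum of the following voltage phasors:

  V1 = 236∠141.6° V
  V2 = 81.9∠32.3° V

Step 1 — Convert each phasor to rectangular form:
  V1 = 236·(cos(141.6°) + j·sin(141.6°)) = -185 + j146.6 V
  V2 = 81.9·(cos(32.3°) + j·sin(32.3°)) = 69.23 + j43.76 V
Step 2 — Sum components: V_total = -115.7 + j190.4 V.
Step 3 — Convert to polar: |V_total| = 222.8 V, ∠V_total = 121.3°.

V_total = 222.8∠121.3° V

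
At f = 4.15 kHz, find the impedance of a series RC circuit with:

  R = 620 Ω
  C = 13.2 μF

Step 1 — Angular frequency: ω = 2π·f = 2π·4150 = 2.608e+04 rad/s.
Step 2 — Component impedances:
  R: Z = R = 620 Ω
  C: Z = 1/(jωC) = -j/(ω·C) = 0 - j2.905 Ω
Step 3 — Series combination: Z_total = R + C = 620 - j2.905 Ω = 620∠-0.3° Ω.

Z = 620 - j2.905 Ω = 620∠-0.3° Ω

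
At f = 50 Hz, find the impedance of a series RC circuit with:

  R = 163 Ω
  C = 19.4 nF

Step 1 — Angular frequency: ω = 2π·f = 2π·50 = 314.2 rad/s.
Step 2 — Component impedances:
  R: Z = R = 163 Ω
  C: Z = 1/(jωC) = -j/(ω·C) = 0 - j1.641e+05 Ω
Step 3 — Series combination: Z_total = R + C = 163 - j1.641e+05 Ω = 1.641e+05∠-89.9° Ω.

Z = 163 - j1.641e+05 Ω = 1.641e+05∠-89.9° Ω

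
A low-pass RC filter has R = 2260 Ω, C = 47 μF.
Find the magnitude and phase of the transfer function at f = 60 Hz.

Step 1 — Angular frequency: ω = 2π·60 = 377 rad/s.
Step 2 — Transfer function: H(jω) = 1/(1 + jωRC).
Step 3 — Denominator: 1 + jωRC = 1 + j·377·2260·4.7e-05 = 1 + j40.04.
Step 4 — H = 0.0006232 - j0.02496.
Step 5 — Magnitude: |H| = 0.02496 (-32.1 dB); phase: φ = -88.6°.

|H| = 0.02496 (-32.1 dB), φ = -88.6°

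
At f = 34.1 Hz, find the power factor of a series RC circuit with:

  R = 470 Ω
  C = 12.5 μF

Step 1 — Angular frequency: ω = 2π·f = 2π·34.1 = 214.3 rad/s.
Step 2 — Component impedances:
  R: Z = R = 470 Ω
  C: Z = 1/(jωC) = -j/(ω·C) = 0 - j373.4 Ω
Step 3 — Series combination: Z_total = R + C = 470 - j373.4 Ω = 600.3∠-38.5° Ω.
Step 4 — Power factor: PF = cos(φ) = Re(Z)/|Z| = 470/600.26 = 0.783.
Step 5 — Type: Im(Z) = -373.4 ⇒ leading (phase φ = -38.5°).

PF = 0.783 (leading, φ = -38.5°)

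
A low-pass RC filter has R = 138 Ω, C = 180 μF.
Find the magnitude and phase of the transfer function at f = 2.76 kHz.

Step 1 — Angular frequency: ω = 2π·2760 = 1.734e+04 rad/s.
Step 2 — Transfer function: H(jω) = 1/(1 + jωRC).
Step 3 — Denominator: 1 + jωRC = 1 + j·1.734e+04·138·0.00018 = 1 + j430.8.
Step 4 — H = 5.389e-06 - j0.002321.
Step 5 — Magnitude: |H| = 0.002321 (-52.7 dB); phase: φ = -89.9°.

|H| = 0.002321 (-52.7 dB), φ = -89.9°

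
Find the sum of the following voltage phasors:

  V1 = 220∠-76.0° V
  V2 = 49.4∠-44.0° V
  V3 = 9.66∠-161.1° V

Step 1 — Convert each phasor to rectangular form:
  V1 = 220·(cos(-76.0°) + j·sin(-76.0°)) = 53.22 - j213.5 V
  V2 = 49.4·(cos(-44.0°) + j·sin(-44.0°)) = 35.54 - j34.32 V
  V3 = 9.66·(cos(-161.1°) + j·sin(-161.1°)) = -9.139 - j3.129 V
Step 2 — Sum components: V_total = 79.62 - j250.9 V.
Step 3 — Convert to polar: |V_total| = 263.2 V, ∠V_total = -72.4°.

V_total = 263.2∠-72.4° V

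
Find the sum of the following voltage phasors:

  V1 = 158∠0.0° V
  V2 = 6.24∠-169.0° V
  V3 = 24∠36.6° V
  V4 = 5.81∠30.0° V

Step 1 — Convert each phasor to rectangular form:
  V1 = 158·(cos(0.0°) + j·sin(0.0°)) = 158 V
  V2 = 6.24·(cos(-169.0°) + j·sin(-169.0°)) = -6.125 - j1.191 V
  V3 = 24·(cos(36.6°) + j·sin(36.6°)) = 19.27 + j14.31 V
  V4 = 5.81·(cos(30.0°) + j·sin(30.0°)) = 5.032 + j2.905 V
Step 2 — Sum components: V_total = 176.2 + j16.02 V.
Step 3 — Convert to polar: |V_total| = 176.9 V, ∠V_total = 5.2°.

V_total = 176.9∠5.2° V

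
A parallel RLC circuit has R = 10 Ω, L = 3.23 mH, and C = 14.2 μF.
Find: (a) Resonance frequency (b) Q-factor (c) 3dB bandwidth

Step 1 — Resonance: ω₀ = 1/√(LC) = 1/√(0.00323·1.42e-05) = 4669 rad/s.
Step 2 — f₀ = ω₀/(2π) = 743.1 Hz.
Step 3 — Parallel Q: Q = R/(ω₀L) = 10/(4669·0.00323) = 0.663.
Step 4 — Bandwidth: Δω = ω₀/Q = 7042 rad/s; BW = Δω/(2π) = 1121 Hz.

(a) f₀ = 743.1 Hz  (b) Q = 0.663  (c) BW = 1121 Hz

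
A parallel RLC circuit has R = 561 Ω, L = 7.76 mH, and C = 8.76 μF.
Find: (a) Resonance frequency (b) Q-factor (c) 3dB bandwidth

Step 1 — Resonance: ω₀ = 1/√(LC) = 1/√(0.00776·8.76e-06) = 3835 rad/s.
Step 2 — f₀ = ω₀/(2π) = 610.4 Hz.
Step 3 — Parallel Q: Q = R/(ω₀L) = 561/(3835·0.00776) = 18.85.
Step 4 — Bandwidth: Δω = ω₀/Q = 203.5 rad/s; BW = Δω/(2π) = 32.39 Hz.

(a) f₀ = 610.4 Hz  (b) Q = 18.85  (c) BW = 32.39 Hz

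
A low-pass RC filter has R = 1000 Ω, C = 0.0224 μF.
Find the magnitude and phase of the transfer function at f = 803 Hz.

Step 1 — Angular frequency: ω = 2π·803 = 5045 rad/s.
Step 2 — Transfer function: H(jω) = 1/(1 + jωRC).
Step 3 — Denominator: 1 + jωRC = 1 + j·5045·1000·2.24e-08 = 1 + j0.113.
Step 4 — H = 0.9874 - j0.1116.
Step 5 — Magnitude: |H| = 0.9937 (-0.1 dB); phase: φ = -6.4°.

|H| = 0.9937 (-0.1 dB), φ = -6.4°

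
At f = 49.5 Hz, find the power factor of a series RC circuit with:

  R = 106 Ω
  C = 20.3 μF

Step 1 — Angular frequency: ω = 2π·f = 2π·49.5 = 311 rad/s.
Step 2 — Component impedances:
  R: Z = R = 106 Ω
  C: Z = 1/(jωC) = -j/(ω·C) = 0 - j158.4 Ω
Step 3 — Series combination: Z_total = R + C = 106 - j158.4 Ω = 190.6∠-56.2° Ω.
Step 4 — Power factor: PF = cos(φ) = Re(Z)/|Z| = 106/190.58 = 0.5562.
Step 5 — Type: Im(Z) = -158.4 ⇒ leading (phase φ = -56.2°).

PF = 0.5562 (leading, φ = -56.2°)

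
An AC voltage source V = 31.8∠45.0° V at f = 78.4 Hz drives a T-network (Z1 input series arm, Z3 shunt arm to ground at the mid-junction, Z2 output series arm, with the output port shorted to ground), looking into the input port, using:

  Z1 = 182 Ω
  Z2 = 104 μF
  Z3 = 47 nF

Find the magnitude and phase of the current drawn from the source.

Step 1 — Angular frequency: ω = 2π·f = 2π·78.4 = 492.6 rad/s.
Step 2 — Component impedances:
  Z1: Z = R = 182 Ω
  Z2: Z = 1/(jωC) = -j/(ω·C) = 0 - j19.52 Ω
  Z3: Z = 1/(jωC) = -j/(ω·C) = 0 - j4.319e+04 Ω
Step 3 — With the output port shorted to ground, the output series arm Z2 runs from the junction to ground; the shunt arm Z3 also runs from the junction to ground. They appear in parallel: Z3 || Z2 = 0 - j19.51 Ω.
Step 4 — Series with input arm Z1: Z_in = Z1 + (Z3 || Z2) = 182 - j19.51 Ω = 183∠-6.1° Ω.
Step 5 — Source phasor: V = 31.8∠45.0° V = 22.49 + j22.49 V.
Step 6 — Ohm's law: I = V / Z_total = (22.49 + j22.49) / (182 - j19.51) = 0.1091 + j0.1352 A.
Step 7 — Convert to polar: |I| = 0.1737 A, ∠I = 51.1°.

I = 0.1737∠51.1° A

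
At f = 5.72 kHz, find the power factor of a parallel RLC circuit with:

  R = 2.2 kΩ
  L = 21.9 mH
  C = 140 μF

Step 1 — Angular frequency: ω = 2π·f = 2π·5720 = 3.594e+04 rad/s.
Step 2 — Component impedances:
  R: Z = R = 2200 Ω
  L: Z = jωL = j·3.594e+04·0.0219 = 0 + j787.1 Ω
  C: Z = 1/(jωC) = -j/(ω·C) = 0 - j0.1987 Ω
Step 3 — Parallel combination: 1/Z_total = 1/R + 1/L + 1/C; Z_total = 1.796e-05 - j0.1988 Ω = 0.1988∠-90.0° Ω.
Step 4 — Power factor: PF = cos(φ) = Re(Z)/|Z| = 1.7963e-05/0.1988 = 9.036e-05.
Step 5 — Type: Im(Z) = -0.1988 ⇒ leading (phase φ = -90.0°).

PF = 9.036e-05 (leading, φ = -90.0°)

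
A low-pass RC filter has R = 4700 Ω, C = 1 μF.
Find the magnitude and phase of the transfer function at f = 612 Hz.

Step 1 — Angular frequency: ω = 2π·612 = 3845 rad/s.
Step 2 — Transfer function: H(jω) = 1/(1 + jωRC).
Step 3 — Denominator: 1 + jωRC = 1 + j·3845·4700·1e-06 = 1 + j18.07.
Step 4 — H = 0.003052 - j0.05516.
Step 5 — Magnitude: |H| = 0.05525 (-25.2 dB); phase: φ = -86.8°.

|H| = 0.05525 (-25.2 dB), φ = -86.8°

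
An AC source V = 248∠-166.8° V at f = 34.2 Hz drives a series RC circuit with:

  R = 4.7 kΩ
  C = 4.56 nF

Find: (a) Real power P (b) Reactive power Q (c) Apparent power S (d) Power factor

Step 1 — Angular frequency: ω = 2π·f = 2π·34.2 = 214.9 rad/s.
Step 2 — Component impedances:
  R: Z = R = 4700 Ω
  C: Z = 1/(jωC) = -j/(ω·C) = 0 - j1.021e+06 Ω
Step 3 — Series combination: Z_total = R + C = 4700 - j1.021e+06 Ω = 1.021e+06∠-89.7° Ω.
Step 4 — Source phasor: V = 248∠-166.8° V = -241.4 - j56.63 V.
Step 5 — Current: I = V / Z = 5.44e-05 - j0.0002368 A = 0.000243∠-77.1° A.
Step 6 — Complex power: S = V·I* = 0.0002775 - j0.06026 VA.
Step 7 — Real power: P = Re(S) = 0.0002775 W.
Step 8 — Reactive power: Q = Im(S) = -0.06026 VAR.
Step 9 — Apparent power: |S| = 0.06027 VA.
Step 10 — Power factor: PF = P/|S| = 0.004605 (leading).

(a) P = 0.0002775 W  (b) Q = -0.06026 VAR  (c) S = 0.06027 VA  (d) PF = 0.004605 (leading)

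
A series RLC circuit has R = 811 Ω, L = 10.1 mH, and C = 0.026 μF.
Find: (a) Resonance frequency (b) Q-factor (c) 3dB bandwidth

Step 1 — Resonance condition Im(Z)=0 gives ω₀ = 1/√(LC).
Step 2 — ω₀ = 1/√(0.0101·2.6e-08) = 6.171e+04 rad/s.
Step 3 — f₀ = ω₀/(2π) = 9821 Hz.
Step 4 — Series Q: Q = ω₀L/R = 6.171e+04·0.0101/811 = 0.7685.
Step 5 — 3dB bandwidth: Δω = ω₀/Q = 8.03e+04 rad/s; BW = Δω/(2π) = 1.278e+04 Hz.

(a) f₀ = 9821 Hz  (b) Q = 0.7685  (c) BW = 1.278e+04 Hz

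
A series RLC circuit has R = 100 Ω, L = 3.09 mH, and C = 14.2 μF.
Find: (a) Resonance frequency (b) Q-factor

Step 1 — Resonance condition Im(Z)=0 gives ω₀ = 1/√(LC).
Step 2 — ω₀ = 1/√(0.00309·1.42e-05) = 4774 rad/s.
Step 3 — f₀ = ω₀/(2π) = 759.8 Hz.
Step 4 — Series Q: Q = ω₀L/R = 4774·0.00309/100 = 0.1475.

(a) f₀ = 759.8 Hz  (b) Q = 0.1475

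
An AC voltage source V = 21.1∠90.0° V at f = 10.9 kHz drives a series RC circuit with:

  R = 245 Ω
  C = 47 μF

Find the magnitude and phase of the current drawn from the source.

Step 1 — Angular frequency: ω = 2π·f = 2π·1.09e+04 = 6.849e+04 rad/s.
Step 2 — Component impedances:
  R: Z = R = 245 Ω
  C: Z = 1/(jωC) = -j/(ω·C) = 0 - j0.3107 Ω
Step 3 — Series combination: Z_total = R + C = 245 - j0.3107 Ω = 245∠-0.1° Ω.
Step 4 — Source phasor: V = 21.1∠90.0° V = 0 + j21.1 V.
Step 5 — Ohm's law: I = V / Z_total = (0 + j21.1) / (245 - j0.3107) = -0.0001092 + j0.08612 A.
Step 6 — Convert to polar: |I| = 0.08612 A, ∠I = 90.1°.

I = 0.08612∠90.1° A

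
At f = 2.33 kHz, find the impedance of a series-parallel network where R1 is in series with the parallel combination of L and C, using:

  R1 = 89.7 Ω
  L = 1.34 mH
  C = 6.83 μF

Step 1 — Angular frequency: ω = 2π·f = 2π·2330 = 1.464e+04 rad/s.
Step 2 — Component impedances:
  R1: Z = R = 89.7 Ω
  L: Z = jωL = j·1.464e+04·0.00134 = 0 + j19.62 Ω
  C: Z = 1/(jωC) = -j/(ω·C) = 0 - j10 Ω
Step 3 — Parallel branch: L || C = 1/(1/L + 1/C) = 0 - j20.4 Ω.
Step 4 — Series with R1: Z_total = R1 + (L || C) = 89.7 - j20.4 Ω = 91.99∠-12.8° Ω.

Z = 89.7 - j20.4 Ω = 91.99∠-12.8° Ω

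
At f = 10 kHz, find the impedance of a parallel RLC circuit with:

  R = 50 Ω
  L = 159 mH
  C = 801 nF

Step 1 — Angular frequency: ω = 2π·f = 2π·1e+04 = 6.283e+04 rad/s.
Step 2 — Component impedances:
  R: Z = R = 50 Ω
  L: Z = jωL = j·6.283e+04·0.159 = 0 + j9990 Ω
  C: Z = 1/(jωC) = -j/(ω·C) = 0 - j19.87 Ω
Step 3 — Parallel combination: 1/Z_total = 1/R + 1/L + 1/C; Z_total = 6.843 - j17.18 Ω = 18.5∠-68.3° Ω.

Z = 6.843 - j17.18 Ω = 18.5∠-68.3° Ω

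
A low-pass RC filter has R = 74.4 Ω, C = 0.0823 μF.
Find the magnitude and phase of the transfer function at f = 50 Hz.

Step 1 — Angular frequency: ω = 2π·50 = 314.2 rad/s.
Step 2 — Transfer function: H(jω) = 1/(1 + jωRC).
Step 3 — Denominator: 1 + jωRC = 1 + j·314.2·74.4·8.23e-08 = 1 + j0.001924.
Step 4 — H = 1 - j0.001924.
Step 5 — Magnitude: |H| = 1 (-0.0 dB); phase: φ = -0.1°.

|H| = 1 (-0.0 dB), φ = -0.1°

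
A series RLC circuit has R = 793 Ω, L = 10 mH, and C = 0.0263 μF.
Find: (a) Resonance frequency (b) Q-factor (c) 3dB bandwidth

Step 1 — Resonance: ω₀ = 1/√(LC) = 1/√(0.01·2.63e-08) = 6.166e+04 rad/s.
Step 2 — f₀ = ω₀/(2π) = 9814 Hz.
Step 3 — Series Q: Q = ω₀L/R = 6.166e+04·0.01/793 = 0.7776.
Step 4 — Bandwidth: Δω = ω₀/Q = 7.93e+04 rad/s; BW = Δω/(2π) = 1.262e+04 Hz.

(a) f₀ = 9814 Hz  (b) Q = 0.7776  (c) BW = 1.262e+04 Hz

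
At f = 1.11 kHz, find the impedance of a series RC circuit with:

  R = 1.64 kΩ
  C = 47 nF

Step 1 — Angular frequency: ω = 2π·f = 2π·1110 = 6974 rad/s.
Step 2 — Component impedances:
  R: Z = R = 1640 Ω
  C: Z = 1/(jωC) = -j/(ω·C) = 0 - j3051 Ω
Step 3 — Series combination: Z_total = R + C = 1640 - j3051 Ω = 3464∠-61.7° Ω.

Z = 1640 - j3051 Ω = 3464∠-61.7° Ω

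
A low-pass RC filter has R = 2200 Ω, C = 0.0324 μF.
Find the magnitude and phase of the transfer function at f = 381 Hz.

Step 1 — Angular frequency: ω = 2π·381 = 2394 rad/s.
Step 2 — Transfer function: H(jω) = 1/(1 + jωRC).
Step 3 — Denominator: 1 + jωRC = 1 + j·2394·2200·3.24e-08 = 1 + j0.1706.
Step 4 — H = 0.9717 - j0.1658.
Step 5 — Magnitude: |H| = 0.9858 (-0.1 dB); phase: φ = -9.7°.

|H| = 0.9858 (-0.1 dB), φ = -9.7°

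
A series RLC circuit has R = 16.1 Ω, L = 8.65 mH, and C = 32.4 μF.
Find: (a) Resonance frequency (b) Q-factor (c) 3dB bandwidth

Step 1 — Resonance: ω₀ = 1/√(LC) = 1/√(0.00865·3.24e-05) = 1889 rad/s.
Step 2 — f₀ = ω₀/(2π) = 300.6 Hz.
Step 3 — Series Q: Q = ω₀L/R = 1889·0.00865/16.1 = 1.015.
Step 4 — Bandwidth: Δω = ω₀/Q = 1861 rad/s; BW = Δω/(2π) = 296.2 Hz.

(a) f₀ = 300.6 Hz  (b) Q = 1.015  (c) BW = 296.2 Hz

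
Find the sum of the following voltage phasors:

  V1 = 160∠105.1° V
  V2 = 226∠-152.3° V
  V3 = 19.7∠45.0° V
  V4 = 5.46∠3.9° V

Step 1 — Convert each phasor to rectangular form:
  V1 = 160·(cos(105.1°) + j·sin(105.1°)) = -41.68 + j154.5 V
  V2 = 226·(cos(-152.3°) + j·sin(-152.3°)) = -200.1 - j105.1 V
  V3 = 19.7·(cos(45.0°) + j·sin(45.0°)) = 13.93 + j13.93 V
  V4 = 5.46·(cos(3.9°) + j·sin(3.9°)) = 5.447 + j0.3714 V
Step 2 — Sum components: V_total = -222.4 + j63.72 V.
Step 3 — Convert to polar: |V_total| = 231.4 V, ∠V_total = 164.0°.

V_total = 231.4∠164.0° V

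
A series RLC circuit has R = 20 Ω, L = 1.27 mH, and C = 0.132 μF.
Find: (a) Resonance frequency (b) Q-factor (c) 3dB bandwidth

Step 1 — Resonance: ω₀ = 1/√(LC) = 1/√(0.00127·1.32e-07) = 7.723e+04 rad/s.
Step 2 — f₀ = ω₀/(2π) = 1.229e+04 Hz.
Step 3 — Series Q: Q = ω₀L/R = 7.723e+04·0.00127/20 = 4.904.
Step 4 — Bandwidth: Δω = ω₀/Q = 1.575e+04 rad/s; BW = Δω/(2π) = 2506 Hz.

(a) f₀ = 1.229e+04 Hz  (b) Q = 4.904  (c) BW = 2506 Hz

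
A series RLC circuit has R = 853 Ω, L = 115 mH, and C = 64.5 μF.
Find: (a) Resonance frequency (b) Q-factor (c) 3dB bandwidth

Step 1 — Resonance: ω₀ = 1/√(LC) = 1/√(0.115·6.45e-05) = 367.2 rad/s.
Step 2 — f₀ = ω₀/(2π) = 58.44 Hz.
Step 3 — Series Q: Q = ω₀L/R = 367.2·0.115/853 = 0.0495.
Step 4 — Bandwidth: Δω = ω₀/Q = 7417 rad/s; BW = Δω/(2π) = 1181 Hz.

(a) f₀ = 58.44 Hz  (b) Q = 0.0495  (c) BW = 1181 Hz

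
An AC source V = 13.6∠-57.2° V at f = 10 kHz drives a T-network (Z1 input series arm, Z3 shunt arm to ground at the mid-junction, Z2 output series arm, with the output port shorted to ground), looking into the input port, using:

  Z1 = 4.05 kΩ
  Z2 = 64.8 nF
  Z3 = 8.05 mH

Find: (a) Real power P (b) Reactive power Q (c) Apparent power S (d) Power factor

Step 1 — Angular frequency: ω = 2π·f = 2π·1e+04 = 6.283e+04 rad/s.
Step 2 — Component impedances:
  Z1: Z = R = 4050 Ω
  Z2: Z = 1/(jωC) = -j/(ω·C) = 0 - j245.6 Ω
  Z3: Z = jωL = j·6.283e+04·0.00805 = 0 + j505.8 Ω
Step 3 — With the output port shorted to ground, the output series arm Z2 runs from the junction to ground; the shunt arm Z3 also runs from the junction to ground. They appear in parallel: Z3 || Z2 = 0 - j477.5 Ω.
Step 4 — Series with input arm Z1: Z_in = Z1 + (Z3 || Z2) = 4050 - j477.5 Ω = 4078∠-6.7° Ω.
Step 5 — Source phasor: V = 13.6∠-57.2° V = 7.367 - j11.43 V.
Step 6 — Current: I = V / Z = 0.002122 - j0.002572 A = 0.003335∠-50.5° A.
Step 7 — Complex power: S = V·I* = 0.04504 - j0.00531 VA.
Step 8 — Real power: P = Re(S) = 0.04504 W.
Step 9 — Reactive power: Q = Im(S) = -0.00531 VAR.
Step 10 — Apparent power: |S| = 0.04536 VA.
Step 11 — Power factor: PF = P/|S| = 0.9931 (leading).

(a) P = 0.04504 W  (b) Q = -0.00531 VAR  (c) S = 0.04536 VA  (d) PF = 0.9931 (leading)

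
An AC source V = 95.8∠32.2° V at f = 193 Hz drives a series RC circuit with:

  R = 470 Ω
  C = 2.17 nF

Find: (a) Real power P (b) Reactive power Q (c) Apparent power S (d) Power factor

Step 1 — Angular frequency: ω = 2π·f = 2π·193 = 1213 rad/s.
Step 2 — Component impedances:
  R: Z = R = 470 Ω
  C: Z = 1/(jωC) = -j/(ω·C) = 0 - j3.8e+05 Ω
Step 3 — Series combination: Z_total = R + C = 470 - j3.8e+05 Ω = 3.8e+05∠-89.9° Ω.
Step 4 — Source phasor: V = 95.8∠32.2° V = 81.07 + j51.05 V.
Step 5 — Current: I = V / Z = -0.0001341 + j0.0002135 A = 0.0002521∠122.1° A.
Step 6 — Complex power: S = V·I* = 2.987e-05 - j0.02415 VA.
Step 7 — Real power: P = Re(S) = 2.987e-05 W.
Step 8 — Reactive power: Q = Im(S) = -0.02415 VAR.
Step 9 — Apparent power: |S| = 0.02415 VA.
Step 10 — Power factor: PF = P/|S| = 0.001237 (leading).

(a) P = 2.987e-05 W  (b) Q = -0.02415 VAR  (c) S = 0.02415 VA  (d) PF = 0.001237 (leading)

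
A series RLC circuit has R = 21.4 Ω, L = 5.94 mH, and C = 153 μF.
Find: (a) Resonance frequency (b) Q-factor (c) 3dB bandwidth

Step 1 — Resonance: ω₀ = 1/√(LC) = 1/√(0.00594·0.000153) = 1049 rad/s.
Step 2 — f₀ = ω₀/(2π) = 166.9 Hz.
Step 3 — Series Q: Q = ω₀L/R = 1049·0.00594/21.4 = 0.2912.
Step 4 — Bandwidth: Δω = ω₀/Q = 3603 rad/s; BW = Δω/(2π) = 573.4 Hz.

(a) f₀ = 166.9 Hz  (b) Q = 0.2912  (c) BW = 573.4 Hz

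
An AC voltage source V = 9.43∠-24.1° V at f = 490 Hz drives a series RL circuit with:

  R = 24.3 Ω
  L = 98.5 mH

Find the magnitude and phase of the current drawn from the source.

Step 1 — Angular frequency: ω = 2π·f = 2π·490 = 3079 rad/s.
Step 2 — Component impedances:
  R: Z = R = 24.3 Ω
  L: Z = jωL = j·3079·0.0985 = 0 + j303.3 Ω
Step 3 — Series combination: Z_total = R + L = 24.3 + j303.3 Ω = 304.2∠85.4° Ω.
Step 4 — Source phasor: V = 9.43∠-24.1° V = 8.608 - j3.851 V.
Step 5 — Ohm's law: I = V / Z_total = (8.608 - j3.851) / (24.3 + j303.3) = -0.01036 - j0.02922 A.
Step 6 — Convert to polar: |I| = 0.031 A, ∠I = -109.5°.

I = 0.031∠-109.5° A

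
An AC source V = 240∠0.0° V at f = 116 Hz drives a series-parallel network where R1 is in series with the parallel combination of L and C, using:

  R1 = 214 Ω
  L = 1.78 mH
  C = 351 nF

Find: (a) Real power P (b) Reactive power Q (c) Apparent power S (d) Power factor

Step 1 — Angular frequency: ω = 2π·f = 2π·116 = 728.8 rad/s.
Step 2 — Component impedances:
  R1: Z = R = 214 Ω
  L: Z = jωL = j·728.8·0.00178 = 0 + j1.297 Ω
  C: Z = 1/(jωC) = -j/(ω·C) = 0 - j3909 Ω
Step 3 — Parallel branch: L || C = 1/(1/L + 1/C) = 0 + j1.298 Ω.
Step 4 — Series with R1: Z_total = R1 + (L || C) = 214 + j1.298 Ω = 214∠0.3° Ω.
Step 5 — Source phasor: V = 240∠0.0° V = 240 V.
Step 6 — Current: I = V / Z = 1.121 - j0.006801 A = 1.121∠-0.3° A.
Step 7 — Complex power: S = V·I* = 269.1 + j1.632 VA.
Step 8 — Real power: P = Re(S) = 269.1 W.
Step 9 — Reactive power: Q = Im(S) = 1.632 VAR.
Step 10 — Apparent power: |S| = 269.2 VA.
Step 11 — Power factor: PF = P/|S| = 1 (lagging).

(a) P = 269.1 W  (b) Q = 1.632 VAR  (c) S = 269.2 VA  (d) PF = 1 (lagging)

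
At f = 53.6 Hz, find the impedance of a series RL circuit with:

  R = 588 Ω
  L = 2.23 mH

Step 1 — Angular frequency: ω = 2π·f = 2π·53.6 = 336.8 rad/s.
Step 2 — Component impedances:
  R: Z = R = 588 Ω
  L: Z = jωL = j·336.8·0.00223 = 0 + j0.751 Ω
Step 3 — Series combination: Z_total = R + L = 588 + j0.751 Ω = 588∠0.1° Ω.

Z = 588 + j0.751 Ω = 588∠0.1° Ω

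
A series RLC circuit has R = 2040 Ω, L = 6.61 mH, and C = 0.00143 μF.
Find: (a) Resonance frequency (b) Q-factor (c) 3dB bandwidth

Step 1 — Resonance: ω₀ = 1/√(LC) = 1/√(0.00661·1.43e-09) = 3.253e+05 rad/s.
Step 2 — f₀ = ω₀/(2π) = 5.177e+04 Hz.
Step 3 — Series Q: Q = ω₀L/R = 3.253e+05·0.00661/2040 = 1.054.
Step 4 — Bandwidth: Δω = ω₀/Q = 3.086e+05 rad/s; BW = Δω/(2π) = 4.912e+04 Hz.

(a) f₀ = 5.177e+04 Hz  (b) Q = 1.054  (c) BW = 4.912e+04 Hz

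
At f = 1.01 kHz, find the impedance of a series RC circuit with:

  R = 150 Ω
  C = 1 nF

Step 1 — Angular frequency: ω = 2π·f = 2π·1010 = 6346 rad/s.
Step 2 — Component impedances:
  R: Z = R = 150 Ω
  C: Z = 1/(jωC) = -j/(ω·C) = 0 - j1.576e+05 Ω
Step 3 — Series combination: Z_total = R + C = 150 - j1.576e+05 Ω = 1.576e+05∠-89.9° Ω.

Z = 150 - j1.576e+05 Ω = 1.576e+05∠-89.9° Ω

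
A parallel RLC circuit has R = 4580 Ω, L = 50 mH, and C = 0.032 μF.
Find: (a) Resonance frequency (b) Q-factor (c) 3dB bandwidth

Step 1 — Resonance: ω₀ = 1/√(LC) = 1/√(0.05·3.2e-08) = 2.5e+04 rad/s.
Step 2 — f₀ = ω₀/(2π) = 3979 Hz.
Step 3 — Parallel Q: Q = R/(ω₀L) = 4580/(2.5e+04·0.05) = 3.664.
Step 4 — Bandwidth: Δω = ω₀/Q = 6823 rad/s; BW = Δω/(2π) = 1086 Hz.

(a) f₀ = 3979 Hz  (b) Q = 3.664  (c) BW = 1086 Hz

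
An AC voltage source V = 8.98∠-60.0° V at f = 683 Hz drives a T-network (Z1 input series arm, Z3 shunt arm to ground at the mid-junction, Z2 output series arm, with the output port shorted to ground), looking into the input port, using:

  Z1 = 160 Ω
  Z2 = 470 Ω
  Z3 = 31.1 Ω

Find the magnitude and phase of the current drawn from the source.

Step 1 — Angular frequency: ω = 2π·f = 2π·683 = 4291 rad/s.
Step 2 — Component impedances:
  Z1: Z = R = 160 Ω
  Z2: Z = R = 470 Ω
  Z3: Z = R = 31.1 Ω
Step 3 — With the output port shorted to ground, the output series arm Z2 runs from the junction to ground; the shunt arm Z3 also runs from the junction to ground. They appear in parallel: Z3 || Z2 = 29.17 Ω.
Step 4 — Series with input arm Z1: Z_in = Z1 + (Z3 || Z2) = 189.2 Ω = 189.2∠0.0° Ω.
Step 5 — Source phasor: V = 8.98∠-60.0° V = 4.49 - j7.777 V.
Step 6 — Ohm's law: I = V / Z_total = (4.49 - j7.777) / (189.2) = 0.02374 - j0.04111 A.
Step 7 — Convert to polar: |I| = 0.04747 A, ∠I = -60.0°.

I = 0.04747∠-60.0° A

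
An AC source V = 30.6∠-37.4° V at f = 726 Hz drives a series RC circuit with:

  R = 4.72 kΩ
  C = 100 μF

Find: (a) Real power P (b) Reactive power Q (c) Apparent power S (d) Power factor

Step 1 — Angular frequency: ω = 2π·f = 2π·726 = 4562 rad/s.
Step 2 — Component impedances:
  R: Z = R = 4720 Ω
  C: Z = 1/(jωC) = -j/(ω·C) = 0 - j2.192 Ω
Step 3 — Series combination: Z_total = R + C = 4720 - j2.192 Ω = 4720∠-0.0° Ω.
Step 4 — Source phasor: V = 30.6∠-37.4° V = 24.31 - j18.59 V.
Step 5 — Current: I = V / Z = 0.005152 - j0.003935 A = 0.006483∠-37.4° A.
Step 6 — Complex power: S = V·I* = 0.1984 - j9.214e-05 VA.
Step 7 — Real power: P = Re(S) = 0.1984 W.
Step 8 — Reactive power: Q = Im(S) = -9.214e-05 VAR.
Step 9 — Apparent power: |S| = 0.1984 VA.
Step 10 — Power factor: PF = P/|S| = 1 (leading).

(a) P = 0.1984 W  (b) Q = -9.214e-05 VAR  (c) S = 0.1984 VA  (d) PF = 1 (leading)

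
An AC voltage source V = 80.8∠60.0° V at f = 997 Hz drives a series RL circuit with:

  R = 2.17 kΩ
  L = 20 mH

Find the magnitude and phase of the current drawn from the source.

Step 1 — Angular frequency: ω = 2π·f = 2π·997 = 6264 rad/s.
Step 2 — Component impedances:
  R: Z = R = 2170 Ω
  L: Z = jωL = j·6264·0.02 = 0 + j125.3 Ω
Step 3 — Series combination: Z_total = R + L = 2170 + j125.3 Ω = 2174∠3.3° Ω.
Step 4 — Source phasor: V = 80.8∠60.0° V = 40.4 + j69.97 V.
Step 5 — Ohm's law: I = V / Z_total = (40.4 + j69.97) / (2170 + j125.3) = 0.02041 + j0.03107 A.
Step 6 — Convert to polar: |I| = 0.03717 A, ∠I = 56.7°.

I = 0.03717∠56.7° A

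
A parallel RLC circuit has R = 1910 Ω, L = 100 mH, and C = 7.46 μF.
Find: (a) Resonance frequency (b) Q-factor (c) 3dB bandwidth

Step 1 — Resonance: ω₀ = 1/√(LC) = 1/√(0.1·7.46e-06) = 1158 rad/s.
Step 2 — f₀ = ω₀/(2π) = 184.3 Hz.
Step 3 — Parallel Q: Q = R/(ω₀L) = 1910/(1158·0.1) = 16.5.
Step 4 — Bandwidth: Δω = ω₀/Q = 70.18 rad/s; BW = Δω/(2π) = 11.17 Hz.

(a) f₀ = 184.3 Hz  (b) Q = 16.5  (c) BW = 11.17 Hz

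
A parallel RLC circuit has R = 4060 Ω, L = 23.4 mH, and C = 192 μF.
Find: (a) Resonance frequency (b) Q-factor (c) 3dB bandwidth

Step 1 — Resonance: ω₀ = 1/√(LC) = 1/√(0.0234·0.000192) = 471.8 rad/s.
Step 2 — f₀ = ω₀/(2π) = 75.09 Hz.
Step 3 — Parallel Q: Q = R/(ω₀L) = 4060/(471.8·0.0234) = 367.8.
Step 4 — Bandwidth: Δω = ω₀/Q = 1.283 rad/s; BW = Δω/(2π) = 0.2042 Hz.

(a) f₀ = 75.09 Hz  (b) Q = 367.8  (c) BW = 0.2042 Hz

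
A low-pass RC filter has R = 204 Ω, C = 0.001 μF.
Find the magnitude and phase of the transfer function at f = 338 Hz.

Step 1 — Angular frequency: ω = 2π·338 = 2124 rad/s.
Step 2 — Transfer function: H(jω) = 1/(1 + jωRC).
Step 3 — Denominator: 1 + jωRC = 1 + j·2124·204·1e-09 = 1 + j0.0004332.
Step 4 — H = 1 - j0.0004332.
Step 5 — Magnitude: |H| = 1 (-0.0 dB); phase: φ = -0.0°.

|H| = 1 (-0.0 dB), φ = -0.0°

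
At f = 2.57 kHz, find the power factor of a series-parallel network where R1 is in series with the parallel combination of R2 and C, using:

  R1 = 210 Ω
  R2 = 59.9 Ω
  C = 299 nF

Step 1 — Angular frequency: ω = 2π·f = 2π·2570 = 1.615e+04 rad/s.
Step 2 — Component impedances:
  R1: Z = R = 210 Ω
  R2: Z = R = 59.9 Ω
  C: Z = 1/(jωC) = -j/(ω·C) = 0 - j207.1 Ω
Step 3 — Parallel branch: R2 || C = 1/(1/R2 + 1/C) = 55.28 - j15.99 Ω.
Step 4 — Series with R1: Z_total = R1 + (R2 || C) = 265.3 - j15.99 Ω = 265.8∠-3.4° Ω.
Step 5 — Power factor: PF = cos(φ) = Re(Z)/|Z| = 265.28/265.76 = 0.9982.
Step 6 — Type: Im(Z) = -15.99 ⇒ leading (phase φ = -3.4°).

PF = 0.9982 (leading, φ = -3.4°)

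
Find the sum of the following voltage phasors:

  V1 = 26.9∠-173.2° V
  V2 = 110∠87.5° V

Step 1 — Convert each phasor to rectangular form:
  V1 = 26.9·(cos(-173.2°) + j·sin(-173.2°)) = -26.71 - j3.185 V
  V2 = 110·(cos(87.5°) + j·sin(87.5°)) = 4.798 + j109.9 V
Step 2 — Sum components: V_total = -21.91 + j106.7 V.
Step 3 — Convert to polar: |V_total| = 108.9 V, ∠V_total = 101.6°.

V_total = 108.9∠101.6° V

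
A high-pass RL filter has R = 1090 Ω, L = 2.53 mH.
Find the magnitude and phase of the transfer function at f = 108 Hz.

Step 1 — Angular frequency: ω = 2π·108 = 678.6 rad/s.
Step 2 — Transfer function: H(jω) = jωL/(R + jωL).
Step 3 — Numerator jωL = j·1.717; denominator R + jωL = 1090 + j1.717.
Step 4 — H = 2.481e-06 + j0.001575.
Step 5 — Magnitude: |H| = 0.001575 (-56.1 dB); phase: φ = 89.9°.

|H| = 0.001575 (-56.1 dB), φ = 89.9°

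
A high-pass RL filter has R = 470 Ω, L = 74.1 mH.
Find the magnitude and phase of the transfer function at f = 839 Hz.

Step 1 — Angular frequency: ω = 2π·839 = 5272 rad/s.
Step 2 — Transfer function: H(jω) = jωL/(R + jωL).
Step 3 — Numerator jωL = j·390.6; denominator R + jωL = 470 + j390.6.
Step 4 — H = 0.4085 + j0.4916.
Step 5 — Magnitude: |H| = 0.6392 (-3.9 dB); phase: φ = 50.3°.

|H| = 0.6392 (-3.9 dB), φ = 50.3°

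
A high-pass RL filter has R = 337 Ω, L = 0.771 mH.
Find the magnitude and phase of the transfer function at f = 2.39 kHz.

Step 1 — Angular frequency: ω = 2π·2390 = 1.502e+04 rad/s.
Step 2 — Transfer function: H(jω) = jωL/(R + jωL).
Step 3 — Numerator jωL = j·11.58; denominator R + jωL = 337 + j11.58.
Step 4 — H = 0.001179 + j0.03432.
Step 5 — Magnitude: |H| = 0.03434 (-29.3 dB); phase: φ = 88.0°.

|H| = 0.03434 (-29.3 dB), φ = 88.0°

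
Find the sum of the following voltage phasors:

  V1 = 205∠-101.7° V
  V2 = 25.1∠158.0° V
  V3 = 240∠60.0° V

Step 1 — Convert each phasor to rectangular form:
  V1 = 205·(cos(-101.7°) + j·sin(-101.7°)) = -41.57 - j200.7 V
  V2 = 25.1·(cos(158.0°) + j·sin(158.0°)) = -23.27 + j9.403 V
  V3 = 240·(cos(60.0°) + j·sin(60.0°)) = 120 + j207.8 V
Step 2 — Sum components: V_total = 55.16 + j16.51 V.
Step 3 — Convert to polar: |V_total| = 57.57 V, ∠V_total = 16.7°.

V_total = 57.57∠16.7° V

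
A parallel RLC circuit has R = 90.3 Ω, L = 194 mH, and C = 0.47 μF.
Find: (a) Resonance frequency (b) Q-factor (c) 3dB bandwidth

Step 1 — Resonance: ω₀ = 1/√(LC) = 1/√(0.194·4.7e-07) = 3312 rad/s.
Step 2 — f₀ = ω₀/(2π) = 527.1 Hz.
Step 3 — Parallel Q: Q = R/(ω₀L) = 90.3/(3312·0.194) = 0.1406.
Step 4 — Bandwidth: Δω = ω₀/Q = 2.356e+04 rad/s; BW = Δω/(2π) = 3750 Hz.

(a) f₀ = 527.1 Hz  (b) Q = 0.1406  (c) BW = 3750 Hz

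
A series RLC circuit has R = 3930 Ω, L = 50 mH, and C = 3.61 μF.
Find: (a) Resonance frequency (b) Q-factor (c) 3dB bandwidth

Step 1 — Resonance: ω₀ = 1/√(LC) = 1/√(0.05·3.61e-06) = 2354 rad/s.
Step 2 — f₀ = ω₀/(2π) = 374.6 Hz.
Step 3 — Series Q: Q = ω₀L/R = 2354·0.05/3930 = 0.02995.
Step 4 — Bandwidth: Δω = ω₀/Q = 7.86e+04 rad/s; BW = Δω/(2π) = 1.251e+04 Hz.

(a) f₀ = 374.6 Hz  (b) Q = 0.02995  (c) BW = 1.251e+04 Hz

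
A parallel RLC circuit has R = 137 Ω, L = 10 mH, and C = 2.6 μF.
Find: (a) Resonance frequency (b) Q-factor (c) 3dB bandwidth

Step 1 — Resonance: ω₀ = 1/√(LC) = 1/√(0.01·2.6e-06) = 6202 rad/s.
Step 2 — f₀ = ω₀/(2π) = 987 Hz.
Step 3 — Parallel Q: Q = R/(ω₀L) = 137/(6202·0.01) = 2.209.
Step 4 — Bandwidth: Δω = ω₀/Q = 2807 rad/s; BW = Δω/(2π) = 446.8 Hz.

(a) f₀ = 987 Hz  (b) Q = 2.209  (c) BW = 446.8 Hz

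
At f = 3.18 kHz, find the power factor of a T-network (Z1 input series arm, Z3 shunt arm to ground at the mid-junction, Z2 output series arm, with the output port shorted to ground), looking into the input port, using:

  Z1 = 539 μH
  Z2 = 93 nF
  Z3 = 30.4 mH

Step 1 — Angular frequency: ω = 2π·f = 2π·3180 = 1.998e+04 rad/s.
Step 2 — Component impedances:
  Z1: Z = jωL = j·1.998e+04·0.000539 = 0 + j10.77 Ω
  Z2: Z = 1/(jωC) = -j/(ω·C) = 0 - j538.2 Ω
  Z3: Z = jωL = j·1.998e+04·0.0304 = 0 + j607.4 Ω
Step 3 — With the output port shorted to ground, the output series arm Z2 runs from the junction to ground; the shunt arm Z3 also runs from the junction to ground. They appear in parallel: Z3 || Z2 = 0 - j4720 Ω.
Step 4 — Series with input arm Z1: Z_in = Z1 + (Z3 || Z2) = 0 - j4710 Ω = 4710∠-90.0° Ω.
Step 5 — Power factor: PF = cos(φ) = Re(Z)/|Z| = 0/4710 = 0.
Step 6 — Type: Im(Z) = -4710 ⇒ leading (phase φ = -90.0°).

PF = 0 (leading, φ = -90.0°)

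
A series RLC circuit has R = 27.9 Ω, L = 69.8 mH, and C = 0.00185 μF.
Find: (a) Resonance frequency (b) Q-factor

Step 1 — Resonance condition Im(Z)=0 gives ω₀ = 1/√(LC).
Step 2 — ω₀ = 1/√(0.0698·1.85e-09) = 8.8e+04 rad/s.
Step 3 — f₀ = ω₀/(2π) = 1.401e+04 Hz.
Step 4 — Series Q: Q = ω₀L/R = 8.8e+04·0.0698/27.9 = 220.2.

(a) f₀ = 1.401e+04 Hz  (b) Q = 220.2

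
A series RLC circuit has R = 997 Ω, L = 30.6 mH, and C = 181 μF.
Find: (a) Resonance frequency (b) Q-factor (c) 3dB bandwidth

Step 1 — Resonance: ω₀ = 1/√(LC) = 1/√(0.0306·0.000181) = 424.9 rad/s.
Step 2 — f₀ = ω₀/(2π) = 67.63 Hz.
Step 3 — Series Q: Q = ω₀L/R = 424.9·0.0306/997 = 0.01304.
Step 4 — Bandwidth: Δω = ω₀/Q = 3.258e+04 rad/s; BW = Δω/(2π) = 5186 Hz.

(a) f₀ = 67.63 Hz  (b) Q = 0.01304  (c) BW = 5186 Hz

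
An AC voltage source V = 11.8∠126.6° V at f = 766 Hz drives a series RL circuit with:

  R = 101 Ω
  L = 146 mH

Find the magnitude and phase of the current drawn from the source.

Step 1 — Angular frequency: ω = 2π·f = 2π·766 = 4813 rad/s.
Step 2 — Component impedances:
  R: Z = R = 101 Ω
  L: Z = jωL = j·4813·0.146 = 0 + j702.7 Ω
Step 3 — Series combination: Z_total = R + L = 101 + j702.7 Ω = 709.9∠81.8° Ω.
Step 4 — Source phasor: V = 11.8∠126.6° V = -7.035 + j9.473 V.
Step 5 — Ohm's law: I = V / Z_total = (-7.035 + j9.473) / (101 + j702.7) = 0.0118 + j0.01171 A.
Step 6 — Convert to polar: |I| = 0.01662 A, ∠I = 44.8°.

I = 0.01662∠44.8° A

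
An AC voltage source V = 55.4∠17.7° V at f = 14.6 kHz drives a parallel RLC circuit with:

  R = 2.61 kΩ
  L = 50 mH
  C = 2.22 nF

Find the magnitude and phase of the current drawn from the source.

Step 1 — Angular frequency: ω = 2π·f = 2π·1.46e+04 = 9.173e+04 rad/s.
Step 2 — Component impedances:
  R: Z = R = 2610 Ω
  L: Z = jωL = j·9.173e+04·0.05 = 0 + j4587 Ω
  C: Z = 1/(jωC) = -j/(ω·C) = 0 - j4910 Ω
Step 3 — Parallel combination: 1/Z_total = 1/R + 1/L + 1/C; Z_total = 2606 + j97.75 Ω = 2608∠2.1° Ω.
Step 4 — Source phasor: V = 55.4∠17.7° V = 52.78 + j16.84 V.
Step 5 — Ohm's law: I = V / Z_total = (52.78 + j16.84) / (2606 + j97.75) = 0.02046 + j0.005695 A.
Step 6 — Convert to polar: |I| = 0.02124 A, ∠I = 15.6°.

I = 0.02124∠15.6° A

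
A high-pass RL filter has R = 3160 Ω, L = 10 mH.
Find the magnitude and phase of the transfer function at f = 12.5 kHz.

Step 1 — Angular frequency: ω = 2π·1.25e+04 = 7.854e+04 rad/s.
Step 2 — Transfer function: H(jω) = jωL/(R + jωL).
Step 3 — Numerator jωL = j·785.4; denominator R + jωL = 3160 + j785.4.
Step 4 — H = 0.05818 + j0.2341.
Step 5 — Magnitude: |H| = 0.2412 (-12.4 dB); phase: φ = 76.0°.

|H| = 0.2412 (-12.4 dB), φ = 76.0°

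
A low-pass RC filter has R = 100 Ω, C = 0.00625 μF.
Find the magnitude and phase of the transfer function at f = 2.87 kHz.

Step 1 — Angular frequency: ω = 2π·2870 = 1.803e+04 rad/s.
Step 2 — Transfer function: H(jω) = 1/(1 + jωRC).
Step 3 — Denominator: 1 + jωRC = 1 + j·1.803e+04·100·6.25e-09 = 1 + j0.01127.
Step 4 — H = 0.9999 - j0.01127.
Step 5 — Magnitude: |H| = 0.9999 (-0.0 dB); phase: φ = -0.6°.

|H| = 0.9999 (-0.0 dB), φ = -0.6°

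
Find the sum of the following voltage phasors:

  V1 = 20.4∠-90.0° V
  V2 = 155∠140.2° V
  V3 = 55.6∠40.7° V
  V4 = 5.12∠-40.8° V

Step 1 — Convert each phasor to rectangular form:
  V1 = 20.4·(cos(-90.0°) + j·sin(-90.0°)) = 0 - j20.4 V
  V2 = 155·(cos(140.2°) + j·sin(140.2°)) = -119.1 + j99.22 V
  V3 = 55.6·(cos(40.7°) + j·sin(40.7°)) = 42.15 + j36.26 V
  V4 = 5.12·(cos(-40.8°) + j·sin(-40.8°)) = 3.876 - j3.346 V
Step 2 — Sum components: V_total = -73.06 + j111.7 V.
Step 3 — Convert to polar: |V_total| = 133.5 V, ∠V_total = 123.2°.

V_total = 133.5∠123.2° V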